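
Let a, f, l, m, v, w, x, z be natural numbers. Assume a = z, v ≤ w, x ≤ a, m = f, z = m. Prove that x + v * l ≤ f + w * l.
a = z and z = m, therefore a = m. x ≤ a, so x ≤ m. Since m = f, x ≤ f. Because v ≤ w, by multiplying by a non-negative, v * l ≤ w * l. x ≤ f, so x + v * l ≤ f + w * l.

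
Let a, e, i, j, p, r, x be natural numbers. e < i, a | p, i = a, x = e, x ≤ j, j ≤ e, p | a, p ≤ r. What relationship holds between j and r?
j < r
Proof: a | p and p | a, hence a = p. i = a, so i = p. x = e and x ≤ j, so e ≤ j. Since j ≤ e, e = j. Since e < i, j < i. Since i = p, j < p. p ≤ r, so j < r.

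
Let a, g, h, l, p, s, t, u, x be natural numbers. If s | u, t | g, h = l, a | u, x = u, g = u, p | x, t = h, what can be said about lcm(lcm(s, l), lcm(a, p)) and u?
lcm(lcm(s, l), lcm(a, p)) | u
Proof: Since t = h and h = l, t = l. g = u and t | g, so t | u. Because t = l, l | u. Since s | u, lcm(s, l) | u. x = u and p | x, therefore p | u. Because a | u, lcm(a, p) | u. lcm(s, l) | u, so lcm(lcm(s, l), lcm(a, p)) | u.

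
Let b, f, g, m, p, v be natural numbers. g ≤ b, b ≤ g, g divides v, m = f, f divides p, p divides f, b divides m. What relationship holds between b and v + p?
b divides v + p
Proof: Since g ≤ b and b ≤ g, g = b. g divides v, so b divides v. Since f divides p and p divides f, f = p. Because m = f, m = p. Since b divides m, b divides p. From b divides v, b divides v + p.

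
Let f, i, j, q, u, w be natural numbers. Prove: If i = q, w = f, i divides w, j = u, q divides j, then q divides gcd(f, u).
w = f and i divides w, therefore i divides f. From i = q, q divides f. j = u and q divides j, therefore q divides u. Since q divides f, q divides gcd(f, u).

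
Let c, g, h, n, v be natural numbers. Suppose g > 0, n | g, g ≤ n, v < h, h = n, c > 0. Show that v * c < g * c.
From n | g and g > 0, n ≤ g. g ≤ n, so n = g. Since h = n, h = g. Since v < h, v < g. Since c > 0, v * c < g * c.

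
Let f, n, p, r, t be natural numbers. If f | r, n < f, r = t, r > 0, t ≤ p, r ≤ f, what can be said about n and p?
n < p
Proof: Because f | r and r > 0, f ≤ r. r ≤ f, so f = r. Since r = t, f = t. n < f, so n < t. t ≤ p, so n < p.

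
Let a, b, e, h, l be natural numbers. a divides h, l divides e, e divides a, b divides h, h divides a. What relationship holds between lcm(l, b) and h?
lcm(l, b) divides h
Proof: Since a divides h and h divides a, a = h. Since e divides a, e divides h. Since l divides e, l divides h. b divides h, so lcm(l, b) divides h.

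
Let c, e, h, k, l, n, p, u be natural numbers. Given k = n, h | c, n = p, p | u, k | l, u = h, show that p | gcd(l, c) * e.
k = n and k | l, hence n | l. Since n = p, p | l. u = h and p | u, so p | h. Since h | c, p | c. Since p | l, p | gcd(l, c). Then p | gcd(l, c) * e.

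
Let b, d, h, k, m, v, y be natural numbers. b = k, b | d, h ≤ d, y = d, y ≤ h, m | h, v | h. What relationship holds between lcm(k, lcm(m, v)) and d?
lcm(k, lcm(m, v)) | d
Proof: b = k and b | d, hence k | d. y = d and y ≤ h, so d ≤ h. h ≤ d, so h = d. From m | h and v | h, lcm(m, v) | h. Because h = d, lcm(m, v) | d. k | d, so lcm(k, lcm(m, v)) | d.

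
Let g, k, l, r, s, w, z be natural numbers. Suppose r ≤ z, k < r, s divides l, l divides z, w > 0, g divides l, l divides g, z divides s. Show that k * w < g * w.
Since z divides s and s divides l, z divides l. Since l divides z, z = l. l divides g and g divides l, so l = g. Since z = l, z = g. Since r ≤ z, r ≤ g. Since k < r, k < g. Since w > 0, by multiplying by a positive, k * w < g * w.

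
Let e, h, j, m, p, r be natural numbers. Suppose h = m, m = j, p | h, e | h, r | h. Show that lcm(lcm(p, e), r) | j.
h = m and m = j, therefore h = j. From p | h and e | h, lcm(p, e) | h. Since r | h, lcm(lcm(p, e), r) | h. h = j, so lcm(lcm(p, e), r) | j.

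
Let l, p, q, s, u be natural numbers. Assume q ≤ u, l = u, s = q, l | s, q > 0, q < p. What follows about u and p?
u < p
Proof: s = q and l | s, therefore l | q. l = u, so u | q. q > 0, so u ≤ q. Since q ≤ u, q = u. Since q < p, u < p.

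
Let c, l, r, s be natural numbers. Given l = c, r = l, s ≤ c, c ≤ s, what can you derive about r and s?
r = s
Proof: r = l and l = c, thus r = c. Because c ≤ s and s ≤ c, c = s. Since r = c, r = s.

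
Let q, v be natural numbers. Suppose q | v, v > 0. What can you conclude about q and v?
q ≤ v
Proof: q | v and v > 0. By divisors are at most what they divide, q ≤ v.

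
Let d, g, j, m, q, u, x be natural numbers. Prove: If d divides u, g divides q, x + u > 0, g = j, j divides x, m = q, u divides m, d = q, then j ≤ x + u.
d = q and d divides u, therefore q divides u. Since m = q and u divides m, u divides q. Since q divides u, q = u. g = j and g divides q, hence j divides q. q = u, so j divides u. j divides x, so j divides x + u. x + u > 0, so j ≤ x + u.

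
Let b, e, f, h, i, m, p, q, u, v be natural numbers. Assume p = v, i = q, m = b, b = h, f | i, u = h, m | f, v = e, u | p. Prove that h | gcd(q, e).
m = b and b = h, therefore m = h. m | f and f | i, so m | i. i = q, so m | q. m = h, so h | q. Since u = h and u | p, h | p. p = v, so h | v. Since v = e, h | e. Since h | q, h | gcd(q, e).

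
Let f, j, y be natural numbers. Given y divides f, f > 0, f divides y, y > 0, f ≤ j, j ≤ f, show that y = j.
y divides f and f > 0, therefore y ≤ f. f divides y and y > 0, hence f ≤ y. Since y ≤ f, y = f. f ≤ j and j ≤ f, hence f = j. Since y = f, y = j.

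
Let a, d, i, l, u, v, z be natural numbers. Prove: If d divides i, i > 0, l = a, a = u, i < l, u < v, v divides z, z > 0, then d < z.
d divides i and i > 0, so d ≤ i. From l = a and a = u, l = u. Since i < l, i < u. v divides z and z > 0, therefore v ≤ z. u < v, so u < z. Since i < u, i < z. d ≤ i, so d < z.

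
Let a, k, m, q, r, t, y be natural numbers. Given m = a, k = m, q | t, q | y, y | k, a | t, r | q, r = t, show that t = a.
r = t and r | q, therefore t | q. q | t, so q = t. k = m and m = a, therefore k = a. y | k, so y | a. q | y, so q | a. Since q = t, t | a. a | t, so t = a.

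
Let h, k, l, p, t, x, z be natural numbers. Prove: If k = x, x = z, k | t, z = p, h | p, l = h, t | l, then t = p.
Because k = x and x = z, k = z. z = p, so k = p. Since k | t, p | t. Since l = h and t | l, t | h. h | p, so t | p. p | t, so p = t. Then t = p.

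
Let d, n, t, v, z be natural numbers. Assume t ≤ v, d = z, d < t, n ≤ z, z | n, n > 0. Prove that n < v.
z | n and n > 0, therefore z ≤ n. n ≤ z, so z = n. d = z and d < t, hence z < t. From z = n, n < t. Since t ≤ v, n < v.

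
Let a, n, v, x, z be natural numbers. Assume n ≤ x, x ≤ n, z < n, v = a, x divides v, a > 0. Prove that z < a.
From n ≤ x and x ≤ n, n = x. Since z < n, z < x. v = a and x divides v, therefore x divides a. Since a > 0, x ≤ a. From z < x, z < a.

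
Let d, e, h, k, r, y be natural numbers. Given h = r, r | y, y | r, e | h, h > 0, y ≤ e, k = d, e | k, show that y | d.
r | y and y | r, hence r = y. From h = r, h = y. Since e | h and h > 0, e ≤ h. h = y, so e ≤ y. Since y ≤ e, e = y. k = d and e | k, thus e | d. Because e = y, y | d.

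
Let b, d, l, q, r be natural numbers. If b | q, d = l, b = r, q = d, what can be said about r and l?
r | l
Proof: Because b = r and b | q, r | q. q = d, so r | d. Since d = l, r | l.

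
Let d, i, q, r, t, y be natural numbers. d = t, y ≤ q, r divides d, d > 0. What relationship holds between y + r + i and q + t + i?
y + r + i ≤ q + t + i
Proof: r divides d and d > 0, thus r ≤ d. d = t, so r ≤ t. Then r + i ≤ t + i. y ≤ q, so y + r + i ≤ q + t + i.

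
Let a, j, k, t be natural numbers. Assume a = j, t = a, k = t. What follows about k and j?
k = j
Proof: k = t and t = a, so k = a. Since a = j, k = j.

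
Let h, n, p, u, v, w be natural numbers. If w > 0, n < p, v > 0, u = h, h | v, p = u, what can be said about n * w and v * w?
n * w < v * w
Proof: From p = u and u = h, p = h. Since n < p, n < h. From h | v and v > 0, h ≤ v. n < h, so n < v. Since w > 0, n * w < v * w.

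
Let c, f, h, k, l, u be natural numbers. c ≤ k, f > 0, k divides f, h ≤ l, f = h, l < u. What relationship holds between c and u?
c < u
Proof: Because k divides f and f > 0, k ≤ f. Since f = h, k ≤ h. Since h ≤ l and l < u, h < u. Because k ≤ h, k < u. c ≤ k, so c < u.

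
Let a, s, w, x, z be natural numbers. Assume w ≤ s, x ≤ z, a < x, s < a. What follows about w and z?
w < z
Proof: s < a and a < x, so s < x. Since w ≤ s, w < x. Since x ≤ z, w < z.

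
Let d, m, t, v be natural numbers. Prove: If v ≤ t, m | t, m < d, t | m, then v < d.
t | m and m | t, thus t = m. Since v ≤ t, v ≤ m. Since m < d, v < d.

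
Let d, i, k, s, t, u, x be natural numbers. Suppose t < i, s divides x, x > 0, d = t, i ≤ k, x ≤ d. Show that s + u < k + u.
s divides x and x > 0, so s ≤ x. Since x ≤ d, s ≤ d. Since d = t, s ≤ t. Because t < i and i ≤ k, t < k. Since s ≤ t, s < k. Then s + u < k + u.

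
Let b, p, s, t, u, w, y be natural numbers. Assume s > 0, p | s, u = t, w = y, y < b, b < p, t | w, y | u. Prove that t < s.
Since u = t and y | u, y | t. w = y and t | w, thus t | y. y | t, so y = t. y < b and b < p, thus y < p. From p | s and s > 0, p ≤ s. y < p, so y < s. Because y = t, t < s.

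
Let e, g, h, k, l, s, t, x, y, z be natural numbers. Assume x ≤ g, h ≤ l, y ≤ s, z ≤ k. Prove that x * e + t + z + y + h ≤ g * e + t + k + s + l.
From x ≤ g, by multiplying by a non-negative, x * e ≤ g * e. Then x * e + t ≤ g * e + t. z ≤ k and y ≤ s, thus z + y ≤ k + s. Because h ≤ l, z + y + h ≤ k + s + l. Since x * e + t ≤ g * e + t, x * e + t + z + y + h ≤ g * e + t + k + s + l.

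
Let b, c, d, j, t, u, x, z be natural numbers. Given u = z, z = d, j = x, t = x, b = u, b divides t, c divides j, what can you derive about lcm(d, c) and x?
lcm(d, c) divides x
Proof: From u = z and z = d, u = d. t = x and b divides t, so b divides x. b = u, so u divides x. Since u = d, d divides x. Since j = x and c divides j, c divides x. Since d divides x, lcm(d, c) divides x.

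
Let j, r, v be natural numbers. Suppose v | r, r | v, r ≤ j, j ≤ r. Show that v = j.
From v | r and r | v, v = r. r ≤ j and j ≤ r, therefore r = j. v = r, so v = j.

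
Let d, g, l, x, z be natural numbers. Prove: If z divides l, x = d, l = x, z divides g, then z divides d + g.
l = x and x = d, so l = d. Since z divides l, z divides d. Since z divides g, z divides d + g.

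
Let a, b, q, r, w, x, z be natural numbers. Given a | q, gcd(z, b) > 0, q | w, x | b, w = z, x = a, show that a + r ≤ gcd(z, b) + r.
w = z and q | w, therefore q | z. Since a | q, a | z. From x = a and x | b, a | b. Since a | z, a | gcd(z, b). gcd(z, b) > 0, so a ≤ gcd(z, b). Then a + r ≤ gcd(z, b) + r.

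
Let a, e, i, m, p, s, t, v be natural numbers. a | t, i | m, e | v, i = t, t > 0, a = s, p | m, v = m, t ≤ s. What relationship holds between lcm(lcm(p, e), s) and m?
lcm(lcm(p, e), s) | m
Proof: From v = m and e | v, e | m. p | m, so lcm(p, e) | m. a | t and t > 0, therefore a ≤ t. a = s, so s ≤ t. Since t ≤ s, t = s. Since i = t, i = s. i | m, so s | m. Since lcm(p, e) | m, lcm(lcm(p, e), s) | m.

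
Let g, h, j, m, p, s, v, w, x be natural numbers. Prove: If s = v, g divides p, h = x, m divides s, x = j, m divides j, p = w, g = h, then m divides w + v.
Because g = h and g divides p, h divides p. h = x, so x divides p. Since x = j, j divides p. Since p = w, j divides w. Since m divides j, m divides w. From s = v and m divides s, m divides v. Since m divides w, m divides w + v.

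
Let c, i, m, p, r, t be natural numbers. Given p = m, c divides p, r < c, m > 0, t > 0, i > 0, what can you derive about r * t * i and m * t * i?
r * t * i < m * t * i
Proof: p = m and c divides p, so c divides m. m > 0, so c ≤ m. Since r < c, r < m. From t > 0, by multiplying by a positive, r * t < m * t. Since i > 0, by multiplying by a positive, r * t * i < m * t * i.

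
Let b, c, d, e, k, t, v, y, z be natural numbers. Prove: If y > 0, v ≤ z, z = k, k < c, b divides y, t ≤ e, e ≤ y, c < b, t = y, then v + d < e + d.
z = k and v ≤ z, so v ≤ k. From t = y and t ≤ e, y ≤ e. e ≤ y, so y = e. From k < c and c < b, k < b. Because b divides y and y > 0, b ≤ y. k < b, so k < y. Since y = e, k < e. Since v ≤ k, v < e. Then v + d < e + d.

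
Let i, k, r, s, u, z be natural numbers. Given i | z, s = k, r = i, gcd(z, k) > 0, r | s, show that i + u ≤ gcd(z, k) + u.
Since r = i and r | s, i | s. s = k, so i | k. Since i | z, i | gcd(z, k). Since gcd(z, k) > 0, i ≤ gcd(z, k). Then i + u ≤ gcd(z, k) + u.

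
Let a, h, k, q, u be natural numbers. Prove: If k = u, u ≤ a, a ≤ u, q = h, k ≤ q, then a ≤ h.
u ≤ a and a ≤ u, so u = a. Since k = u, k = a. Because q = h and k ≤ q, k ≤ h. k = a, so a ≤ h.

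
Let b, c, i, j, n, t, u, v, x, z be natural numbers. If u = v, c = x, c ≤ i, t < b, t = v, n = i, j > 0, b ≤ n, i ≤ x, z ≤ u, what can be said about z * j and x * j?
z * j < x * j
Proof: c = x and c ≤ i, therefore x ≤ i. i ≤ x, so i = x. Because u = v and z ≤ u, z ≤ v. t = v and t < b, hence v < b. b ≤ n, so v < n. Because z ≤ v, z < n. n = i, so z < i. Since i = x, z < x. j > 0, so z * j < x * j.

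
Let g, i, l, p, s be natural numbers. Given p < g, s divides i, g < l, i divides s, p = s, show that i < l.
Since s divides i and i divides s, s = i. Since p = s, p = i. From p < g and g < l, p < l. p = i, so i < l.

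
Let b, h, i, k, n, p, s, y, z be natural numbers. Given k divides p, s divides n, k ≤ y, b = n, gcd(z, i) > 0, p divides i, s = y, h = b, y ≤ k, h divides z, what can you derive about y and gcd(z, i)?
y ≤ gcd(z, i)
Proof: Because s = y and s divides n, y divides n. h = b and b = n, hence h = n. h divides z, so n divides z. Since y divides n, y divides z. From k ≤ y and y ≤ k, k = y. k divides p and p divides i, hence k divides i. Since k = y, y divides i. y divides z, so y divides gcd(z, i). From gcd(z, i) > 0, y ≤ gcd(z, i).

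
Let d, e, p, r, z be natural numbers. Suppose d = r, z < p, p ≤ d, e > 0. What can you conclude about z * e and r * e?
z * e < r * e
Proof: Since d = r and p ≤ d, p ≤ r. Since z < p, z < r. Combined with e > 0, by multiplying by a positive, z * e < r * e.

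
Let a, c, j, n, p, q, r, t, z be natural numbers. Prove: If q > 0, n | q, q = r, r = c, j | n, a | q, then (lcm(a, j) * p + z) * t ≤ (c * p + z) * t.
Because q = r and r = c, q = c. j | n and n | q, thus j | q. Since a | q, lcm(a, j) | q. q > 0, so lcm(a, j) ≤ q. q = c, so lcm(a, j) ≤ c. Then lcm(a, j) * p ≤ c * p. Then lcm(a, j) * p + z ≤ c * p + z. Then (lcm(a, j) * p + z) * t ≤ (c * p + z) * t.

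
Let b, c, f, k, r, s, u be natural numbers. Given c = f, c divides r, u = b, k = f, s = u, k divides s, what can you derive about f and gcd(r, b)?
f divides gcd(r, b)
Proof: Because c = f and c divides r, f divides r. Because s = u and k divides s, k divides u. Since k = f, f divides u. u = b, so f divides b. f divides r, so f divides gcd(r, b).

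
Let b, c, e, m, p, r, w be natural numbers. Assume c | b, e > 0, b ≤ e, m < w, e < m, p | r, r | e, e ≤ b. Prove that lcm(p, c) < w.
Because p | r and r | e, p | e. b ≤ e and e ≤ b, so b = e. From c | b, c | e. p | e, so lcm(p, c) | e. Since e > 0, lcm(p, c) ≤ e. Since e < m, lcm(p, c) < m. Since m < w, lcm(p, c) < w.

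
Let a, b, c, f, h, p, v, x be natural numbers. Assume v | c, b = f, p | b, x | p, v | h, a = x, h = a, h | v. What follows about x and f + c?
x | f + c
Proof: From x | p and p | b, x | b. Since b = f, x | f. v | h and h | v, hence v = h. Since h = a, v = a. Since a = x, v = x. Since v | c, x | c. x | f, so x | f + c.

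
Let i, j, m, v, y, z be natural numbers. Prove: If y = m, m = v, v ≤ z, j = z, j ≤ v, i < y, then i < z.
Since y = m and m = v, y = v. Because j = z and j ≤ v, z ≤ v. v ≤ z, so v = z. y = v, so y = z. Since i < y, i < z.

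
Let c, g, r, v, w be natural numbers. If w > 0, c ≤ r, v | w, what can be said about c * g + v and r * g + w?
c * g + v ≤ r * g + w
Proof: c ≤ r, therefore c * g ≤ r * g. Since v | w and w > 0, v ≤ w. c * g ≤ r * g, so c * g + v ≤ r * g + w.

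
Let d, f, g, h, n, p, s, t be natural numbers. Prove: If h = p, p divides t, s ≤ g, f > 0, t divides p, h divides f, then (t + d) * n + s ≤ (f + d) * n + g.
p divides t and t divides p, so p = t. Since h = p and h divides f, p divides f. Since f > 0, p ≤ f. p = t, so t ≤ f. Then t + d ≤ f + d. By multiplying by a non-negative, (t + d) * n ≤ (f + d) * n. s ≤ g, so (t + d) * n + s ≤ (f + d) * n + g.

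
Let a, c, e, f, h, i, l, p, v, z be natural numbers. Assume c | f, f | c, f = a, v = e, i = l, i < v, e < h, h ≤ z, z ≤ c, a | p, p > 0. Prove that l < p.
Because c | f and f | c, c = f. Since f = a, c = a. i = l and i < v, hence l < v. v = e, so l < e. Because h ≤ z and z ≤ c, h ≤ c. e < h, so e < c. Since l < e, l < c. Since c = a, l < a. a | p and p > 0, therefore a ≤ p. l < a, so l < p.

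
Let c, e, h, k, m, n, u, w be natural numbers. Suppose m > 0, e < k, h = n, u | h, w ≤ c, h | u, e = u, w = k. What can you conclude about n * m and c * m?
n * m < c * m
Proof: u | h and h | u, so u = h. h = n, so u = n. From e = u, e = n. e < k, so n < k. w = k and w ≤ c, thus k ≤ c. n < k, so n < c. m > 0, so n * m < c * m.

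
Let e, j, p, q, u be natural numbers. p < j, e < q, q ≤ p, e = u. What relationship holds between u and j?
u < j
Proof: e = u and e < q, therefore u < q. Since q ≤ p and p < j, q < j. Since u < q, u < j.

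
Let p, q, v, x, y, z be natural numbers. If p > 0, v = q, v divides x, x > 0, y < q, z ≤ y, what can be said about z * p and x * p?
z * p < x * p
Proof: z ≤ y and y < q, therefore z < q. v divides x and x > 0, therefore v ≤ x. Since v = q, q ≤ x. z < q, so z < x. Since p > 0, by multiplying by a positive, z * p < x * p.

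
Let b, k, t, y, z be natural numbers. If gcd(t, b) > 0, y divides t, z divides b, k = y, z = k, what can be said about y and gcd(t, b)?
y ≤ gcd(t, b)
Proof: z = k and k = y, thus z = y. Because z divides b, y divides b. Since y divides t, y divides gcd(t, b). Since gcd(t, b) > 0, y ≤ gcd(t, b).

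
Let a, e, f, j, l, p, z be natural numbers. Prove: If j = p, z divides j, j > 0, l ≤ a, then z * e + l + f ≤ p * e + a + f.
From z divides j and j > 0, z ≤ j. j = p, so z ≤ p. By multiplying by a non-negative, z * e ≤ p * e. From l ≤ a, l + f ≤ a + f. From z * e ≤ p * e, z * e + l + f ≤ p * e + a + f.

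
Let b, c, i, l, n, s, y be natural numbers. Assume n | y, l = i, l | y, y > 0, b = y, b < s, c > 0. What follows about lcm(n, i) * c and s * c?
lcm(n, i) * c < s * c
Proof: From l = i and l | y, i | y. Since n | y, lcm(n, i) | y. Since y > 0, lcm(n, i) ≤ y. Because b = y and b < s, y < s. Since lcm(n, i) ≤ y, lcm(n, i) < s. c > 0, so lcm(n, i) * c < s * c.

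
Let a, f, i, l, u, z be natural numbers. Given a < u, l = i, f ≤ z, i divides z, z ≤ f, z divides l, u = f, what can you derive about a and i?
a < i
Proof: l = i and z divides l, therefore z divides i. Since i divides z, z = i. f ≤ z and z ≤ f, hence f = z. u = f, so u = z. a < u, so a < z. z = i, so a < i.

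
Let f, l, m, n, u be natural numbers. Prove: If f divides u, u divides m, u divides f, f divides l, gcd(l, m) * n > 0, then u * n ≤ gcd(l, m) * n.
f divides u and u divides f, therefore f = u. Because f divides l, u divides l. Since u divides m, u divides gcd(l, m). Then u * n divides gcd(l, m) * n. Since gcd(l, m) * n > 0, u * n ≤ gcd(l, m) * n.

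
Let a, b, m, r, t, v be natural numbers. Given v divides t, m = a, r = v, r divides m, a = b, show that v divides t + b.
Since r = v and r divides m, v divides m. m = a, so v divides a. Because a = b, v divides b. v divides t, so v divides t + b.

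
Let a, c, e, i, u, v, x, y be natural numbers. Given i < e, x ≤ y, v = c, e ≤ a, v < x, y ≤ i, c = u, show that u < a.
Because v = c and c = u, v = u. v < x and x ≤ y, thus v < y. v = u, so u < y. Since i < e and e ≤ a, i < a. y ≤ i, so y < a. Since u < y, u < a.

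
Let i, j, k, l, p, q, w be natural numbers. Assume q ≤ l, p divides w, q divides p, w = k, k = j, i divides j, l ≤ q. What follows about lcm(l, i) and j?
lcm(l, i) divides j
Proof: w = k and k = j, thus w = j. q ≤ l and l ≤ q, thus q = l. From q divides p and p divides w, q divides w. Since q = l, l divides w. w = j, so l divides j. Since i divides j, lcm(l, i) divides j.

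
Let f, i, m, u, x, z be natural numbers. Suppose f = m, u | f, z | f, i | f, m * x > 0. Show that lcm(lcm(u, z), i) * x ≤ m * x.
u | f and z | f, so lcm(u, z) | f. Since i | f, lcm(lcm(u, z), i) | f. f = m, so lcm(lcm(u, z), i) | m. Then lcm(lcm(u, z), i) * x | m * x. Since m * x > 0, lcm(lcm(u, z), i) * x ≤ m * x.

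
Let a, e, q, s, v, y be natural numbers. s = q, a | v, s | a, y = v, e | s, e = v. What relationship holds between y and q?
y = q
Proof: e = v and e | s, so v | s. s | a and a | v, so s | v. Since v | s, v = s. y = v, so y = s. s = q, so y = q.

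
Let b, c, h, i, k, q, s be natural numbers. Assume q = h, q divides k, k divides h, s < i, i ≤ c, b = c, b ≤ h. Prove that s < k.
q = h and q divides k, hence h divides k. Since k divides h, h = k. From s < i and i ≤ c, s < c. Because b = c and b ≤ h, c ≤ h. Since s < c, s < h. Since h = k, s < k.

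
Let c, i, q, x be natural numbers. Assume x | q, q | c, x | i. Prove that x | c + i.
x | q and q | c, hence x | c. Since x | i, x | c + i.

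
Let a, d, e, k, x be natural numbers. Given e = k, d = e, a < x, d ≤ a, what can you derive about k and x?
k < x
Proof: Since d = e and d ≤ a, e ≤ a. a < x, so e < x. Since e = k, k < x.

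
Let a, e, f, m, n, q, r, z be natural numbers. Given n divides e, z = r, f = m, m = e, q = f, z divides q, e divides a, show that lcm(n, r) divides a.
f = m and m = e, therefore f = e. From q = f and z divides q, z divides f. Since f = e, z divides e. From z = r, r divides e. Since n divides e, lcm(n, r) divides e. e divides a, so lcm(n, r) divides a.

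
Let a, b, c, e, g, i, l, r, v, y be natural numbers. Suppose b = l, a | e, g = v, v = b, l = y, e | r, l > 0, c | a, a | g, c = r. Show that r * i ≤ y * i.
From v = b and b = l, v = l. Since a | e and e | r, a | r. c = r and c | a, thus r | a. Because a | r, a = r. a | g, so r | g. g = v, so r | v. v = l, so r | l. Since l > 0, r ≤ l. l = y, so r ≤ y. Then r * i ≤ y * i.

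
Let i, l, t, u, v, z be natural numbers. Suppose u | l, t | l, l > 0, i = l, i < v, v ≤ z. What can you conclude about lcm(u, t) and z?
lcm(u, t) < z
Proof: u | l and t | l, thus lcm(u, t) | l. Since l > 0, lcm(u, t) ≤ l. i < v and v ≤ z, so i < z. Since i = l, l < z. lcm(u, t) ≤ l, so lcm(u, t) < z.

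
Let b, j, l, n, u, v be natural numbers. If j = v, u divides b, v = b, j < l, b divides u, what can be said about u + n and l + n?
u + n < l + n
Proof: j = v and v = b, thus j = b. b divides u and u divides b, thus b = u. j = b, so j = u. Since j < l, u < l. Then u + n < l + n.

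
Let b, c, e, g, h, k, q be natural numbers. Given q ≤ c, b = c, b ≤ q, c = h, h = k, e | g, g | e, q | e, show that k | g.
From b = c and b ≤ q, c ≤ q. Since q ≤ c, q = c. From c = h, q = h. h = k, so q = k. e | g and g | e, therefore e = g. q | e, so q | g. q = k, so k | g.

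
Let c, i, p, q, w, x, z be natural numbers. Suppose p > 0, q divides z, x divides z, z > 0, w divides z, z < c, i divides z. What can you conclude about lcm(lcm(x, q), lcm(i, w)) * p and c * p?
lcm(lcm(x, q), lcm(i, w)) * p < c * p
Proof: x divides z and q divides z, thus lcm(x, q) divides z. i divides z and w divides z, so lcm(i, w) divides z. lcm(x, q) divides z, so lcm(lcm(x, q), lcm(i, w)) divides z. From z > 0, lcm(lcm(x, q), lcm(i, w)) ≤ z. Since z < c, lcm(lcm(x, q), lcm(i, w)) < c. Since p > 0, by multiplying by a positive, lcm(lcm(x, q), lcm(i, w)) * p < c * p.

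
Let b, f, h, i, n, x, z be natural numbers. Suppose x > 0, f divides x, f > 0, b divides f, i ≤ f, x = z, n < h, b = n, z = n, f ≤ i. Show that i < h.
Since b divides f and f > 0, b ≤ f. Since b = n, n ≤ f. x = z and z = n, thus x = n. f divides x and x > 0, thus f ≤ x. Since x = n, f ≤ n. n ≤ f, so n = f. f ≤ i and i ≤ f, hence f = i. Since n = f, n = i. Since n < h, i < h.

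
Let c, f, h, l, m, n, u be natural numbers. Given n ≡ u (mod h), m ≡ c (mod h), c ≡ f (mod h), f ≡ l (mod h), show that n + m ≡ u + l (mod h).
Since m ≡ c (mod h) and c ≡ f (mod h), m ≡ f (mod h). f ≡ l (mod h), so m ≡ l (mod h). Since n ≡ u (mod h), by adding congruences, n + m ≡ u + l (mod h).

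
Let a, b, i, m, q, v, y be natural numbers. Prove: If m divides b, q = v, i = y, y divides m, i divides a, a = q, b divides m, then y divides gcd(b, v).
From m divides b and b divides m, m = b. y divides m, so y divides b. a = q and q = v, therefore a = v. i = y and i divides a, thus y divides a. Since a = v, y divides v. Since y divides b, y divides gcd(b, v).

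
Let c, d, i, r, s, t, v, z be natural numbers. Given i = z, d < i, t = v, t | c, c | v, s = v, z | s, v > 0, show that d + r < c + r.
Because i = z and d < i, d < z. Since t = v and t | c, v | c. Since c | v, v = c. s = v and z | s, hence z | v. v > 0, so z ≤ v. v = c, so z ≤ c. d < z, so d < c. Then d + r < c + r.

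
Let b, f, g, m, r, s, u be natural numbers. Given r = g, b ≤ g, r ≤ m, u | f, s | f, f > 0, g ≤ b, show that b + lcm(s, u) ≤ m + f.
g ≤ b and b ≤ g, hence g = b. Since r = g, r = b. r ≤ m, so b ≤ m. s | f and u | f, hence lcm(s, u) | f. Since f > 0, lcm(s, u) ≤ f. Since b ≤ m, b + lcm(s, u) ≤ m + f.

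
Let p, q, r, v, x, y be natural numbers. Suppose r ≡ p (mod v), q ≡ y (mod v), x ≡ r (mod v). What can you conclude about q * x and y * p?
q * x ≡ y * p (mod v)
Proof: x ≡ r (mod v) and r ≡ p (mod v), hence x ≡ p (mod v). From q ≡ y (mod v), q * x ≡ y * p (mod v).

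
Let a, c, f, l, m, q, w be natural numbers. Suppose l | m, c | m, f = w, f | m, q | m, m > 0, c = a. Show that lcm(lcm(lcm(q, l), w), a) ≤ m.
q | m and l | m, so lcm(q, l) | m. f = w and f | m, hence w | m. From lcm(q, l) | m, lcm(lcm(q, l), w) | m. Since c = a and c | m, a | m. lcm(lcm(q, l), w) | m, so lcm(lcm(lcm(q, l), w), a) | m. Since m > 0, lcm(lcm(lcm(q, l), w), a) ≤ m.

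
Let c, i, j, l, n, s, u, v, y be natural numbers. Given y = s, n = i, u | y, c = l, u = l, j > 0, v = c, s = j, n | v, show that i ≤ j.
v = c and n | v, therefore n | c. Since c = l, n | l. From n = i, i | l. y = s and s = j, therefore y = j. Because u = l and u | y, l | y. y = j, so l | j. i | l, so i | j. Since j > 0, i ≤ j.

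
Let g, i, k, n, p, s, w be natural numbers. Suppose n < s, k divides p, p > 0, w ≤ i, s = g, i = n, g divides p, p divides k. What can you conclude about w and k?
w < k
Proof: Because i = n and w ≤ i, w ≤ n. s = g and n < s, thus n < g. w ≤ n, so w < g. From p divides k and k divides p, p = k. g divides p and p > 0, so g ≤ p. Because p = k, g ≤ k. w < g, so w < k.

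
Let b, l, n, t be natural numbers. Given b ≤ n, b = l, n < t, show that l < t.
b = l and b ≤ n, therefore l ≤ n. Since n < t, l < t.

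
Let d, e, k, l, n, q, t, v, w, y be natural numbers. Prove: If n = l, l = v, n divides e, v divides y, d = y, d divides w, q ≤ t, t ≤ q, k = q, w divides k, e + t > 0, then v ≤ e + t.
n = l and l = v, so n = v. Since n divides e, v divides e. Because d = y and d divides w, y divides w. Since v divides y, v divides w. q ≤ t and t ≤ q, so q = t. k = q and w divides k, thus w divides q. q = t, so w divides t. v divides w, so v divides t. v divides e, so v divides e + t. Because e + t > 0, v ≤ e + t.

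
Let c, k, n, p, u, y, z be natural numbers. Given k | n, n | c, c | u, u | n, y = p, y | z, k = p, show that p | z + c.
y = p and y | z, thus p | z. c | u and u | n, thus c | n. n | c, so n = c. k = p and k | n, hence p | n. Since n = c, p | c. Since p | z, p | z + c.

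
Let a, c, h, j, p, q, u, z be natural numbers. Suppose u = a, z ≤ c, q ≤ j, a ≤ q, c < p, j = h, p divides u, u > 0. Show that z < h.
Because p divides u and u > 0, p ≤ u. c < p, so c < u. u = a, so c < a. Because z ≤ c, z < a. From a ≤ q and q ≤ j, a ≤ j. Because j = h, a ≤ h. Since z < a, z < h.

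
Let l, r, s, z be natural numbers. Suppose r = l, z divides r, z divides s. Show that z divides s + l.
Because r = l and z divides r, z divides l. Since z divides s, z divides s + l.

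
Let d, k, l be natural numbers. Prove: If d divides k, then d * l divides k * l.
Because d divides k, by multiplying both sides, d * l divides k * l.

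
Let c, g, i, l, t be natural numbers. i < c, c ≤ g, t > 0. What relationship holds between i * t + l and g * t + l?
i * t + l < g * t + l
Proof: Because i < c and c ≤ g, i < g. Using t > 0, by multiplying by a positive, i * t < g * t. Then i * t + l < g * t + l.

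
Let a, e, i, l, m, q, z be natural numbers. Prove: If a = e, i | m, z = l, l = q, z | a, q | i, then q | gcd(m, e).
Since q | i and i | m, q | m. z = l and l = q, therefore z = q. a = e and z | a, so z | e. z = q, so q | e. Since q | m, q | gcd(m, e).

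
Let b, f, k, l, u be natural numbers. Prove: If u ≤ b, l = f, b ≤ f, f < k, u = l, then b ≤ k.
u = l and l = f, so u = f. Since u ≤ b, f ≤ b. Since b ≤ f, f = b. From f < k, b < k. Then b ≤ k.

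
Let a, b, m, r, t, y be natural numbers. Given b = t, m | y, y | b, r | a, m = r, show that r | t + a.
m | y and y | b, so m | b. Since m = r, r | b. Because b = t, r | t. r | a, so r | t + a.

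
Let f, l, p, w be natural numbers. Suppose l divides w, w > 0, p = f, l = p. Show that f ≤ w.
l = p and l divides w, therefore p divides w. Since w > 0, p ≤ w. p = f, so f ≤ w.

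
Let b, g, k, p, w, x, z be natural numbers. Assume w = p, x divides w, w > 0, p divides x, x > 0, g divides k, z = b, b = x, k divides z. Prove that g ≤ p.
x divides w and w > 0, hence x ≤ w. w = p, so x ≤ p. p divides x and x > 0, hence p ≤ x. Since x ≤ p, x = p. z = b and b = x, thus z = x. k divides z, so k divides x. Since g divides k, g divides x. Since x > 0, g ≤ x. x = p, so g ≤ p.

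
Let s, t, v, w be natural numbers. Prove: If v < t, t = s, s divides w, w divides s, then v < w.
s divides w and w divides s, hence s = w. From t = s, t = w. Since v < t, v < w.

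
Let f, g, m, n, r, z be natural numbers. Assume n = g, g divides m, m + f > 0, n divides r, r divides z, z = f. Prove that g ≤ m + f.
n = g and n divides r, thus g divides r. Since r divides z, g divides z. Since z = f, g divides f. From g divides m, g divides m + f. m + f > 0, so g ≤ m + f.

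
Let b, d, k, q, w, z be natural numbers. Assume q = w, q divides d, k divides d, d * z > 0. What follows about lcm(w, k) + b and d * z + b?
lcm(w, k) + b ≤ d * z + b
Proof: q = w and q divides d, therefore w divides d. k divides d, so lcm(w, k) divides d. Then lcm(w, k) divides d * z. Because d * z > 0, lcm(w, k) ≤ d * z. Then lcm(w, k) + b ≤ d * z + b.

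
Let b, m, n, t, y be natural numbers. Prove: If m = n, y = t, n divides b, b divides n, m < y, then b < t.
From n divides b and b divides n, n = b. m = n, so m = b. y = t and m < y, therefore m < t. m = b, so b < t.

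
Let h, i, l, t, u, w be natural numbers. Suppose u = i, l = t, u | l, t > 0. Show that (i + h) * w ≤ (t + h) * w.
Since l = t and u | l, u | t. u = i, so i | t. t > 0, so i ≤ t. Then i + h ≤ t + h. Then (i + h) * w ≤ (t + h) * w.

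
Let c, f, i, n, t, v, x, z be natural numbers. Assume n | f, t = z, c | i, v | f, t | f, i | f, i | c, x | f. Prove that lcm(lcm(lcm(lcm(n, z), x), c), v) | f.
t = z and t | f, therefore z | f. n | f, so lcm(n, z) | f. x | f, so lcm(lcm(n, z), x) | f. Since i | c and c | i, i = c. i | f, so c | f. lcm(lcm(n, z), x) | f, so lcm(lcm(lcm(n, z), x), c) | f. v | f, so lcm(lcm(lcm(lcm(n, z), x), c), v) | f.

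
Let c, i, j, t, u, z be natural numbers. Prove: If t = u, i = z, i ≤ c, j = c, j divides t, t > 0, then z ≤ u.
From i = z and i ≤ c, z ≤ c. Because j = c and j divides t, c divides t. t > 0, so c ≤ t. z ≤ c, so z ≤ t. Since t = u, z ≤ u.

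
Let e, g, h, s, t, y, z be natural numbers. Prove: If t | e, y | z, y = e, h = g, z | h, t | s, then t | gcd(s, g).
From y = e and y | z, e | z. Since z | h, e | h. h = g, so e | g. Since t | e, t | g. t | s, so t | gcd(s, g).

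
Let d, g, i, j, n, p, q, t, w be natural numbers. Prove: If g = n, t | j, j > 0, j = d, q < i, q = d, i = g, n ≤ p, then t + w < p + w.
t | j and j > 0, therefore t ≤ j. Since j = d, t ≤ d. i = g and g = n, therefore i = n. Because q < i, q < n. n ≤ p, so q < p. Since q = d, d < p. t ≤ d, so t < p. Then t + w < p + w.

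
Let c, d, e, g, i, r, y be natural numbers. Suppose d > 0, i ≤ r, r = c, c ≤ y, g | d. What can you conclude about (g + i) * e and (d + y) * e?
(g + i) * e ≤ (d + y) * e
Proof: g | d and d > 0, therefore g ≤ d. Because r = c and i ≤ r, i ≤ c. c ≤ y, so i ≤ y. Since g ≤ d, g + i ≤ d + y. Then (g + i) * e ≤ (d + y) * e.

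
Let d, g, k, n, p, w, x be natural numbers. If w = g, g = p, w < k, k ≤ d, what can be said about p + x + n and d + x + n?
p + x + n < d + x + n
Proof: w = g and g = p, hence w = p. Because w < k and k ≤ d, w < d. Because w = p, p < d. Then p + x < d + x. Then p + x + n < d + x + n.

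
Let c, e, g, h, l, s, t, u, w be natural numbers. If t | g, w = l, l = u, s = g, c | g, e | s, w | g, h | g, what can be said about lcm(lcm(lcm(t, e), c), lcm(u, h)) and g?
lcm(lcm(lcm(t, e), c), lcm(u, h)) | g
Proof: s = g and e | s, so e | g. t | g, so lcm(t, e) | g. c | g, so lcm(lcm(t, e), c) | g. w = l and w | g, therefore l | g. l = u, so u | g. h | g, so lcm(u, h) | g. Since lcm(lcm(t, e), c) | g, lcm(lcm(lcm(t, e), c), lcm(u, h)) | g.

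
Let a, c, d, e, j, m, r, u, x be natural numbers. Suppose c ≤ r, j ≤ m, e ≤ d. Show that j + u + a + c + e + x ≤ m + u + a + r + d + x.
j ≤ m, so j + u ≤ m + u. Then j + u + a ≤ m + u + a. c ≤ r and e ≤ d, so c + e ≤ r + d. j + u + a ≤ m + u + a, so j + u + a + c + e ≤ m + u + a + r + d. Then j + u + a + c + e + x ≤ m + u + a + r + d + x.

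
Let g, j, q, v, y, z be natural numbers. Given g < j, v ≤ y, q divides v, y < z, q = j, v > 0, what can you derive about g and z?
g < z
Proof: q = j and q divides v, hence j divides v. Since v > 0, j ≤ v. g < j, so g < v. v ≤ y and y < z, thus v < z. Since g < v, g < z.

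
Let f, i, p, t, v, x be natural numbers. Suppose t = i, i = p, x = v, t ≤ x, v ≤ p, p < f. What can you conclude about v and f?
v < f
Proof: From t = i and i = p, t = p. Because x = v and t ≤ x, t ≤ v. Since t = p, p ≤ v. v ≤ p, so p = v. Since p < f, v < f.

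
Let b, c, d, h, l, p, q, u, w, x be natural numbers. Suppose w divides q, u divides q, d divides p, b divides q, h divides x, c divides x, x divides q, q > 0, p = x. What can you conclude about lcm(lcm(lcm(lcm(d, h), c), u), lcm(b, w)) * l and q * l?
lcm(lcm(lcm(lcm(d, h), c), u), lcm(b, w)) * l ≤ q * l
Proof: From p = x and d divides p, d divides x. Since h divides x, lcm(d, h) divides x. c divides x, so lcm(lcm(d, h), c) divides x. Since x divides q, lcm(lcm(d, h), c) divides q. Because u divides q, lcm(lcm(lcm(d, h), c), u) divides q. b divides q and w divides q, therefore lcm(b, w) divides q. Since lcm(lcm(lcm(d, h), c), u) divides q, lcm(lcm(lcm(lcm(d, h), c), u), lcm(b, w)) divides q. Because q > 0, lcm(lcm(lcm(lcm(d, h), c), u), lcm(b, w)) ≤ q. By multiplying by a non-negative, lcm(lcm(lcm(lcm(d, h), c), u), lcm(b, w)) * l ≤ q * l.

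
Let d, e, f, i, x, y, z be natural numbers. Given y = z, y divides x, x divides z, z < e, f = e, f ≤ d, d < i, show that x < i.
From y = z and y divides x, z divides x. Since x divides z, z = x. Since z < e, x < e. f ≤ d and d < i, so f < i. Since f = e, e < i. Since x < e, x < i.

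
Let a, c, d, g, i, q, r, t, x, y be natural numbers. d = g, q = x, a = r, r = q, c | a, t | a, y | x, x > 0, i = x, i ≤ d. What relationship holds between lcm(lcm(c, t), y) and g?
lcm(lcm(c, t), y) ≤ g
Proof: Because a = r and r = q, a = q. c | a and t | a, thus lcm(c, t) | a. a = q, so lcm(c, t) | q. Since q = x, lcm(c, t) | x. Since y | x, lcm(lcm(c, t), y) | x. x > 0, so lcm(lcm(c, t), y) ≤ x. i = x and i ≤ d, hence x ≤ d. Since lcm(lcm(c, t), y) ≤ x, lcm(lcm(c, t), y) ≤ d. Because d = g, lcm(lcm(c, t), y) ≤ g.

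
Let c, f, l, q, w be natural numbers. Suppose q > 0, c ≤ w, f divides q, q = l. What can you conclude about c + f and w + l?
c + f ≤ w + l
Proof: Because f divides q and q > 0, f ≤ q. q = l, so f ≤ l. From c ≤ w, c + f ≤ w + l.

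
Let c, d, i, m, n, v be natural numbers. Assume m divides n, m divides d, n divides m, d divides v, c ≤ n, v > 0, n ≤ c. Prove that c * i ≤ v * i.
Since n ≤ c and c ≤ n, n = c. From m divides n and n divides m, m = n. m divides d and d divides v, therefore m divides v. m = n, so n divides v. Since n = c, c divides v. Since v > 0, c ≤ v. By multiplying by a non-negative, c * i ≤ v * i.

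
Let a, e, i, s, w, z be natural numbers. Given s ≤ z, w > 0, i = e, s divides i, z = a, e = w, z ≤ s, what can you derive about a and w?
a ≤ w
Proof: i = e and e = w, hence i = w. s ≤ z and z ≤ s, hence s = z. Since s divides i, z divides i. Because i = w, z divides w. Since w > 0, z ≤ w. z = a, so a ≤ w.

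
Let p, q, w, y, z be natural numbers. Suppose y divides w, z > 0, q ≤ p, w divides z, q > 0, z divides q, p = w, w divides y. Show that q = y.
From p = w and q ≤ p, q ≤ w. Because w divides z and z > 0, w ≤ z. z divides q and q > 0, so z ≤ q. Since w ≤ z, w ≤ q. q ≤ w, so q = w. w divides y and y divides w, hence w = y. q = w, so q = y.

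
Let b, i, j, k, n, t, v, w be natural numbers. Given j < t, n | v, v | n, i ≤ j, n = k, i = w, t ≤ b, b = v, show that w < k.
Since i = w and i ≤ j, w ≤ j. v | n and n | v, thus v = n. Since b = v, b = n. n = k, so b = k. Since j < t and t ≤ b, j < b. b = k, so j < k. w ≤ j, so w < k.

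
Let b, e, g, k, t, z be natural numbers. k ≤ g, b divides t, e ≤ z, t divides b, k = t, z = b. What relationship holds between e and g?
e ≤ g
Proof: b divides t and t divides b, therefore b = t. Since z = b, z = t. Since e ≤ z, e ≤ t. Since k = t and k ≤ g, t ≤ g. Since e ≤ t, e ≤ g.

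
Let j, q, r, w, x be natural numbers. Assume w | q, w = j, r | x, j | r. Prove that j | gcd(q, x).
w = j and w | q, hence j | q. j | r and r | x, thus j | x. j | q, so j | gcd(q, x).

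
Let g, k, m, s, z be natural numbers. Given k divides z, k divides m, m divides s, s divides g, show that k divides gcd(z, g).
Because k divides m and m divides s, k divides s. Since s divides g, k divides g. Since k divides z, k divides gcd(z, g).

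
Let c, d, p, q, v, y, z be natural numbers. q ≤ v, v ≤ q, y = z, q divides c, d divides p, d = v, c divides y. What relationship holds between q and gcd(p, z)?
q divides gcd(p, z)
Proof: v ≤ q and q ≤ v, hence v = q. Since d = v, d = q. Since d divides p, q divides p. From q divides c and c divides y, q divides y. Since y = z, q divides z. Since q divides p, q divides gcd(p, z).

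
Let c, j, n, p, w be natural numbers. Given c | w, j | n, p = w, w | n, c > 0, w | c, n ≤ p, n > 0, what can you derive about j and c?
j ≤ c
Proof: p = w and n ≤ p, thus n ≤ w. Because w | n and n > 0, w ≤ n. n ≤ w, so n = w. w | c and c | w, hence w = c. n = w, so n = c. Since j | n, j | c. c > 0, so j ≤ c.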